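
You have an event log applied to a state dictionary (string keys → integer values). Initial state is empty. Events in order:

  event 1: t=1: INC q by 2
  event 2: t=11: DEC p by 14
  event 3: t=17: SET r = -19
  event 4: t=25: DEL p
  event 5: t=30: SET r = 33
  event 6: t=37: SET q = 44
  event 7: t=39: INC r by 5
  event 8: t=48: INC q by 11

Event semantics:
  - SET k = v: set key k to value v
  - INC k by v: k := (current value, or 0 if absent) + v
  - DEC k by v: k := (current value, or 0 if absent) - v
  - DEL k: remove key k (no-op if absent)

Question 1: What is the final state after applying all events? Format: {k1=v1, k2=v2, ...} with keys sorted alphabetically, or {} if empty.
Answer: {q=55, r=38}

Derivation:
  after event 1 (t=1: INC q by 2): {q=2}
  after event 2 (t=11: DEC p by 14): {p=-14, q=2}
  after event 3 (t=17: SET r = -19): {p=-14, q=2, r=-19}
  after event 4 (t=25: DEL p): {q=2, r=-19}
  after event 5 (t=30: SET r = 33): {q=2, r=33}
  after event 6 (t=37: SET q = 44): {q=44, r=33}
  after event 7 (t=39: INC r by 5): {q=44, r=38}
  after event 8 (t=48: INC q by 11): {q=55, r=38}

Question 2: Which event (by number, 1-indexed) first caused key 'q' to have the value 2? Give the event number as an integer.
Answer: 1

Derivation:
Looking for first event where q becomes 2:
  event 1: q (absent) -> 2  <-- first match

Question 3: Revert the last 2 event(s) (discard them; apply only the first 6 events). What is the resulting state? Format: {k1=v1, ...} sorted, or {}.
Answer: {q=44, r=33}

Derivation:
Keep first 6 events (discard last 2):
  after event 1 (t=1: INC q by 2): {q=2}
  after event 2 (t=11: DEC p by 14): {p=-14, q=2}
  after event 3 (t=17: SET r = -19): {p=-14, q=2, r=-19}
  after event 4 (t=25: DEL p): {q=2, r=-19}
  after event 5 (t=30: SET r = 33): {q=2, r=33}
  after event 6 (t=37: SET q = 44): {q=44, r=33}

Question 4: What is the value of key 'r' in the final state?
Answer: 38

Derivation:
Track key 'r' through all 8 events:
  event 1 (t=1: INC q by 2): r unchanged
  event 2 (t=11: DEC p by 14): r unchanged
  event 3 (t=17: SET r = -19): r (absent) -> -19
  event 4 (t=25: DEL p): r unchanged
  event 5 (t=30: SET r = 33): r -19 -> 33
  event 6 (t=37: SET q = 44): r unchanged
  event 7 (t=39: INC r by 5): r 33 -> 38
  event 8 (t=48: INC q by 11): r unchanged
Final: r = 38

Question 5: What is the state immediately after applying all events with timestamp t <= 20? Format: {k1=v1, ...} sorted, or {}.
Answer: {p=-14, q=2, r=-19}

Derivation:
Apply events with t <= 20 (3 events):
  after event 1 (t=1: INC q by 2): {q=2}
  after event 2 (t=11: DEC p by 14): {p=-14, q=2}
  after event 3 (t=17: SET r = -19): {p=-14, q=2, r=-19}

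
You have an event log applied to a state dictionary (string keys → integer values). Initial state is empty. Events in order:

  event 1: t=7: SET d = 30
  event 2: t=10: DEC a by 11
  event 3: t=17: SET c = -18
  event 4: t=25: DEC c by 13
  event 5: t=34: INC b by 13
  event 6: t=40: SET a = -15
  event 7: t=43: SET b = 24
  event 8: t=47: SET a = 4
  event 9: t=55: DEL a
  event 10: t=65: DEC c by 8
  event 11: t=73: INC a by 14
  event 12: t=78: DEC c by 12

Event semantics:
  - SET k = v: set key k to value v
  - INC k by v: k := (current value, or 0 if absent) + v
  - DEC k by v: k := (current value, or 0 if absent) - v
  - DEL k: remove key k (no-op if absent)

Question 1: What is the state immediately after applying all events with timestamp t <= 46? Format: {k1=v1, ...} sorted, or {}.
Apply events with t <= 46 (7 events):
  after event 1 (t=7: SET d = 30): {d=30}
  after event 2 (t=10: DEC a by 11): {a=-11, d=30}
  after event 3 (t=17: SET c = -18): {a=-11, c=-18, d=30}
  after event 4 (t=25: DEC c by 13): {a=-11, c=-31, d=30}
  after event 5 (t=34: INC b by 13): {a=-11, b=13, c=-31, d=30}
  after event 6 (t=40: SET a = -15): {a=-15, b=13, c=-31, d=30}
  after event 7 (t=43: SET b = 24): {a=-15, b=24, c=-31, d=30}

Answer: {a=-15, b=24, c=-31, d=30}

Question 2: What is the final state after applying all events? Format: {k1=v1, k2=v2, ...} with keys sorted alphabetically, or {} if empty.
Answer: {a=14, b=24, c=-51, d=30}

Derivation:
  after event 1 (t=7: SET d = 30): {d=30}
  after event 2 (t=10: DEC a by 11): {a=-11, d=30}
  after event 3 (t=17: SET c = -18): {a=-11, c=-18, d=30}
  after event 4 (t=25: DEC c by 13): {a=-11, c=-31, d=30}
  after event 5 (t=34: INC b by 13): {a=-11, b=13, c=-31, d=30}
  after event 6 (t=40: SET a = -15): {a=-15, b=13, c=-31, d=30}
  after event 7 (t=43: SET b = 24): {a=-15, b=24, c=-31, d=30}
  after event 8 (t=47: SET a = 4): {a=4, b=24, c=-31, d=30}
  after event 9 (t=55: DEL a): {b=24, c=-31, d=30}
  after event 10 (t=65: DEC c by 8): {b=24, c=-39, d=30}
  after event 11 (t=73: INC a by 14): {a=14, b=24, c=-39, d=30}
  after event 12 (t=78: DEC c by 12): {a=14, b=24, c=-51, d=30}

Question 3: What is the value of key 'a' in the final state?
Track key 'a' through all 12 events:
  event 1 (t=7: SET d = 30): a unchanged
  event 2 (t=10: DEC a by 11): a (absent) -> -11
  event 3 (t=17: SET c = -18): a unchanged
  event 4 (t=25: DEC c by 13): a unchanged
  event 5 (t=34: INC b by 13): a unchanged
  event 6 (t=40: SET a = -15): a -11 -> -15
  event 7 (t=43: SET b = 24): a unchanged
  event 8 (t=47: SET a = 4): a -15 -> 4
  event 9 (t=55: DEL a): a 4 -> (absent)
  event 10 (t=65: DEC c by 8): a unchanged
  event 11 (t=73: INC a by 14): a (absent) -> 14
  event 12 (t=78: DEC c by 12): a unchanged
Final: a = 14

Answer: 14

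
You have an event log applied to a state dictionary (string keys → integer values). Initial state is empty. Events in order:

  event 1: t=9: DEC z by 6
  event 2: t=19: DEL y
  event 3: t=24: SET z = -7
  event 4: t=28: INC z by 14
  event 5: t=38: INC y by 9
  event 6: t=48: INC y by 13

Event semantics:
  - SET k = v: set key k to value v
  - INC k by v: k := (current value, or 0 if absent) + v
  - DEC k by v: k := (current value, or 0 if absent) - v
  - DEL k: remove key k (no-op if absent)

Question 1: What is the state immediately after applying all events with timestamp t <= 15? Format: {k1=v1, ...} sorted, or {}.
Answer: {z=-6}

Derivation:
Apply events with t <= 15 (1 events):
  after event 1 (t=9: DEC z by 6): {z=-6}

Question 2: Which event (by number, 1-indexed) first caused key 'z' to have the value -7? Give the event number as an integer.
Looking for first event where z becomes -7:
  event 1: z = -6
  event 2: z = -6
  event 3: z -6 -> -7  <-- first match

Answer: 3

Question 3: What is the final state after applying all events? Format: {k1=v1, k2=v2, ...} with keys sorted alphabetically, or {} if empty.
Answer: {y=22, z=7}

Derivation:
  after event 1 (t=9: DEC z by 6): {z=-6}
  after event 2 (t=19: DEL y): {z=-6}
  after event 3 (t=24: SET z = -7): {z=-7}
  after event 4 (t=28: INC z by 14): {z=7}
  after event 5 (t=38: INC y by 9): {y=9, z=7}
  after event 6 (t=48: INC y by 13): {y=22, z=7}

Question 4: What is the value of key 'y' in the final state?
Track key 'y' through all 6 events:
  event 1 (t=9: DEC z by 6): y unchanged
  event 2 (t=19: DEL y): y (absent) -> (absent)
  event 3 (t=24: SET z = -7): y unchanged
  event 4 (t=28: INC z by 14): y unchanged
  event 5 (t=38: INC y by 9): y (absent) -> 9
  event 6 (t=48: INC y by 13): y 9 -> 22
Final: y = 22

Answer: 22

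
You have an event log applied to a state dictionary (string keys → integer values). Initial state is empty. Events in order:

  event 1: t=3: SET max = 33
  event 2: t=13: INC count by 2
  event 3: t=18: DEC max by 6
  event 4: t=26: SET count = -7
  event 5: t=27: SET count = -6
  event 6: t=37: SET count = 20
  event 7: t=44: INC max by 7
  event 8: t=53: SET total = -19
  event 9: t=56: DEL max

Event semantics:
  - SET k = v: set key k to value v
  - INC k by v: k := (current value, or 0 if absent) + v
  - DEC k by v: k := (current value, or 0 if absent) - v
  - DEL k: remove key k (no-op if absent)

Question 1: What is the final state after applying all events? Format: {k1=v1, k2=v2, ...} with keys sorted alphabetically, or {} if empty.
Answer: {count=20, total=-19}

Derivation:
  after event 1 (t=3: SET max = 33): {max=33}
  after event 2 (t=13: INC count by 2): {count=2, max=33}
  after event 3 (t=18: DEC max by 6): {count=2, max=27}
  after event 4 (t=26: SET count = -7): {count=-7, max=27}
  after event 5 (t=27: SET count = -6): {count=-6, max=27}
  after event 6 (t=37: SET count = 20): {count=20, max=27}
  after event 7 (t=44: INC max by 7): {count=20, max=34}
  after event 8 (t=53: SET total = -19): {count=20, max=34, total=-19}
  after event 9 (t=56: DEL max): {count=20, total=-19}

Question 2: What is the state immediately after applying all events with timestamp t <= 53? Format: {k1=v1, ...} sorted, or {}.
Apply events with t <= 53 (8 events):
  after event 1 (t=3: SET max = 33): {max=33}
  after event 2 (t=13: INC count by 2): {count=2, max=33}
  after event 3 (t=18: DEC max by 6): {count=2, max=27}
  after event 4 (t=26: SET count = -7): {count=-7, max=27}
  after event 5 (t=27: SET count = -6): {count=-6, max=27}
  after event 6 (t=37: SET count = 20): {count=20, max=27}
  after event 7 (t=44: INC max by 7): {count=20, max=34}
  after event 8 (t=53: SET total = -19): {count=20, max=34, total=-19}

Answer: {count=20, max=34, total=-19}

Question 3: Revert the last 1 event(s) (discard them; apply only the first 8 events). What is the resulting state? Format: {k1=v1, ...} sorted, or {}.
Keep first 8 events (discard last 1):
  after event 1 (t=3: SET max = 33): {max=33}
  after event 2 (t=13: INC count by 2): {count=2, max=33}
  after event 3 (t=18: DEC max by 6): {count=2, max=27}
  after event 4 (t=26: SET count = -7): {count=-7, max=27}
  after event 5 (t=27: SET count = -6): {count=-6, max=27}
  after event 6 (t=37: SET count = 20): {count=20, max=27}
  after event 7 (t=44: INC max by 7): {count=20, max=34}
  after event 8 (t=53: SET total = -19): {count=20, max=34, total=-19}

Answer: {count=20, max=34, total=-19}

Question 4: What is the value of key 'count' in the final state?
Answer: 20

Derivation:
Track key 'count' through all 9 events:
  event 1 (t=3: SET max = 33): count unchanged
  event 2 (t=13: INC count by 2): count (absent) -> 2
  event 3 (t=18: DEC max by 6): count unchanged
  event 4 (t=26: SET count = -7): count 2 -> -7
  event 5 (t=27: SET count = -6): count -7 -> -6
  event 6 (t=37: SET count = 20): count -6 -> 20
  event 7 (t=44: INC max by 7): count unchanged
  event 8 (t=53: SET total = -19): count unchanged
  event 9 (t=56: DEL max): count unchanged
Final: count = 20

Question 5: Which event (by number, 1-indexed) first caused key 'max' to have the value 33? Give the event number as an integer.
Looking for first event where max becomes 33:
  event 1: max (absent) -> 33  <-- first match

Answer: 1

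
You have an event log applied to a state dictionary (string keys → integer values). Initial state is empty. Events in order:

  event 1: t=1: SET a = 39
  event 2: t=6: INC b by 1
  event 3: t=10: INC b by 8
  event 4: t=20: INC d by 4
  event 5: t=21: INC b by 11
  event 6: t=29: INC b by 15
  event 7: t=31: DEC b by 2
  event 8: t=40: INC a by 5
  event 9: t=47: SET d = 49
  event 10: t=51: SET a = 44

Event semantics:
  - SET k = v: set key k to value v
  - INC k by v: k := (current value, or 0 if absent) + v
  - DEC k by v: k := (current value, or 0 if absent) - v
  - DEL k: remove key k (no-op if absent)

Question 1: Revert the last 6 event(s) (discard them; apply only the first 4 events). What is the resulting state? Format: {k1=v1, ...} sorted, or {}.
Keep first 4 events (discard last 6):
  after event 1 (t=1: SET a = 39): {a=39}
  after event 2 (t=6: INC b by 1): {a=39, b=1}
  after event 3 (t=10: INC b by 8): {a=39, b=9}
  after event 4 (t=20: INC d by 4): {a=39, b=9, d=4}

Answer: {a=39, b=9, d=4}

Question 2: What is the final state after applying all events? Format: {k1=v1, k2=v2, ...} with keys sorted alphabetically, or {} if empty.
Answer: {a=44, b=33, d=49}

Derivation:
  after event 1 (t=1: SET a = 39): {a=39}
  after event 2 (t=6: INC b by 1): {a=39, b=1}
  after event 3 (t=10: INC b by 8): {a=39, b=9}
  after event 4 (t=20: INC d by 4): {a=39, b=9, d=4}
  after event 5 (t=21: INC b by 11): {a=39, b=20, d=4}
  after event 6 (t=29: INC b by 15): {a=39, b=35, d=4}
  after event 7 (t=31: DEC b by 2): {a=39, b=33, d=4}
  after event 8 (t=40: INC a by 5): {a=44, b=33, d=4}
  after event 9 (t=47: SET d = 49): {a=44, b=33, d=49}
  after event 10 (t=51: SET a = 44): {a=44, b=33, d=49}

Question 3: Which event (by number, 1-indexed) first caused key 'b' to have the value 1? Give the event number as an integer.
Answer: 2

Derivation:
Looking for first event where b becomes 1:
  event 2: b (absent) -> 1  <-- first match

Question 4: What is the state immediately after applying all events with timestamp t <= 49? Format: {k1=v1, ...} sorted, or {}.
Apply events with t <= 49 (9 events):
  after event 1 (t=1: SET a = 39): {a=39}
  after event 2 (t=6: INC b by 1): {a=39, b=1}
  after event 3 (t=10: INC b by 8): {a=39, b=9}
  after event 4 (t=20: INC d by 4): {a=39, b=9, d=4}
  after event 5 (t=21: INC b by 11): {a=39, b=20, d=4}
  after event 6 (t=29: INC b by 15): {a=39, b=35, d=4}
  after event 7 (t=31: DEC b by 2): {a=39, b=33, d=4}
  after event 8 (t=40: INC a by 5): {a=44, b=33, d=4}
  after event 9 (t=47: SET d = 49): {a=44, b=33, d=49}

Answer: {a=44, b=33, d=49}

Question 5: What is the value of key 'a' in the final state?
Track key 'a' through all 10 events:
  event 1 (t=1: SET a = 39): a (absent) -> 39
  event 2 (t=6: INC b by 1): a unchanged
  event 3 (t=10: INC b by 8): a unchanged
  event 4 (t=20: INC d by 4): a unchanged
  event 5 (t=21: INC b by 11): a unchanged
  event 6 (t=29: INC b by 15): a unchanged
  event 7 (t=31: DEC b by 2): a unchanged
  event 8 (t=40: INC a by 5): a 39 -> 44
  event 9 (t=47: SET d = 49): a unchanged
  event 10 (t=51: SET a = 44): a 44 -> 44
Final: a = 44

Answer: 44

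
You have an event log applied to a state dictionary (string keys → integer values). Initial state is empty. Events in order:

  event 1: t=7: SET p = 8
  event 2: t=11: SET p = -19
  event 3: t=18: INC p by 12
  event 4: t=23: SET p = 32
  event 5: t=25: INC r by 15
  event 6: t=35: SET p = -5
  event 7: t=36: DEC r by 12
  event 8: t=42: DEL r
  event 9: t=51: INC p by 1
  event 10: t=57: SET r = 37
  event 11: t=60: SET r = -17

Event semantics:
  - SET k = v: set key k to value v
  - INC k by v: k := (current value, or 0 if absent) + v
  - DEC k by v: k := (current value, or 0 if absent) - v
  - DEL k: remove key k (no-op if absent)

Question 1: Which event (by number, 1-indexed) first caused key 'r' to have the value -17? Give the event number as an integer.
Answer: 11

Derivation:
Looking for first event where r becomes -17:
  event 5: r = 15
  event 6: r = 15
  event 7: r = 3
  event 8: r = (absent)
  event 10: r = 37
  event 11: r 37 -> -17  <-- first match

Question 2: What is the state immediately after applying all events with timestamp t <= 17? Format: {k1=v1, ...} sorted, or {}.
Answer: {p=-19}

Derivation:
Apply events with t <= 17 (2 events):
  after event 1 (t=7: SET p = 8): {p=8}
  after event 2 (t=11: SET p = -19): {p=-19}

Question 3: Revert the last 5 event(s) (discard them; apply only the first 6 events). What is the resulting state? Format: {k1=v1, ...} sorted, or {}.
Answer: {p=-5, r=15}

Derivation:
Keep first 6 events (discard last 5):
  after event 1 (t=7: SET p = 8): {p=8}
  after event 2 (t=11: SET p = -19): {p=-19}
  after event 3 (t=18: INC p by 12): {p=-7}
  after event 4 (t=23: SET p = 32): {p=32}
  after event 5 (t=25: INC r by 15): {p=32, r=15}
  after event 6 (t=35: SET p = -5): {p=-5, r=15}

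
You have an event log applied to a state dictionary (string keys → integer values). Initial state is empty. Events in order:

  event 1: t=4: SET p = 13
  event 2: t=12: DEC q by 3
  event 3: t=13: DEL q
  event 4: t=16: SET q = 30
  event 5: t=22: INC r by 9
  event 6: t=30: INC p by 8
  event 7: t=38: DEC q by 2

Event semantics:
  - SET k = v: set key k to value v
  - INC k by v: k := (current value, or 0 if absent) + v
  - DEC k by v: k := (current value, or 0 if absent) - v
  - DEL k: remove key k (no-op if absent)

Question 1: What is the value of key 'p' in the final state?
Track key 'p' through all 7 events:
  event 1 (t=4: SET p = 13): p (absent) -> 13
  event 2 (t=12: DEC q by 3): p unchanged
  event 3 (t=13: DEL q): p unchanged
  event 4 (t=16: SET q = 30): p unchanged
  event 5 (t=22: INC r by 9): p unchanged
  event 6 (t=30: INC p by 8): p 13 -> 21
  event 7 (t=38: DEC q by 2): p unchanged
Final: p = 21

Answer: 21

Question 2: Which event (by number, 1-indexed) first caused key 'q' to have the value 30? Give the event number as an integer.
Answer: 4

Derivation:
Looking for first event where q becomes 30:
  event 2: q = -3
  event 3: q = (absent)
  event 4: q (absent) -> 30  <-- first match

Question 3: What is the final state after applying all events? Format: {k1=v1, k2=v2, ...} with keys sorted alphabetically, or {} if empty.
  after event 1 (t=4: SET p = 13): {p=13}
  after event 2 (t=12: DEC q by 3): {p=13, q=-3}
  after event 3 (t=13: DEL q): {p=13}
  after event 4 (t=16: SET q = 30): {p=13, q=30}
  after event 5 (t=22: INC r by 9): {p=13, q=30, r=9}
  after event 6 (t=30: INC p by 8): {p=21, q=30, r=9}
  after event 7 (t=38: DEC q by 2): {p=21, q=28, r=9}

Answer: {p=21, q=28, r=9}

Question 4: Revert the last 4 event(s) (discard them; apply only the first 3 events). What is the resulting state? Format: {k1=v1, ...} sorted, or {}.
Answer: {p=13}

Derivation:
Keep first 3 events (discard last 4):
  after event 1 (t=4: SET p = 13): {p=13}
  after event 2 (t=12: DEC q by 3): {p=13, q=-3}
  after event 3 (t=13: DEL q): {p=13}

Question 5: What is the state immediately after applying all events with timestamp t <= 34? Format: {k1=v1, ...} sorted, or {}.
Answer: {p=21, q=30, r=9}

Derivation:
Apply events with t <= 34 (6 events):
  after event 1 (t=4: SET p = 13): {p=13}
  after event 2 (t=12: DEC q by 3): {p=13, q=-3}
  after event 3 (t=13: DEL q): {p=13}
  after event 4 (t=16: SET q = 30): {p=13, q=30}
  after event 5 (t=22: INC r by 9): {p=13, q=30, r=9}
  after event 6 (t=30: INC p by 8): {p=21, q=30, r=9}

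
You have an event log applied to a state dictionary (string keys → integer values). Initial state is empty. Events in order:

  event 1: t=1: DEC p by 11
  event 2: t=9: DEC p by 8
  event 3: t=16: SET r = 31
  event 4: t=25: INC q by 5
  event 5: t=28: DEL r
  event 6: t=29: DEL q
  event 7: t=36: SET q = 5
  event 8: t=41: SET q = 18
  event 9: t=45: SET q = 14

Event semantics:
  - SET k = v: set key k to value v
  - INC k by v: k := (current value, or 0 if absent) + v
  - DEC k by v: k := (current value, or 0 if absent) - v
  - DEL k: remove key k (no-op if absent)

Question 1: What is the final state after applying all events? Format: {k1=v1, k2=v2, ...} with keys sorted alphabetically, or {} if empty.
  after event 1 (t=1: DEC p by 11): {p=-11}
  after event 2 (t=9: DEC p by 8): {p=-19}
  after event 3 (t=16: SET r = 31): {p=-19, r=31}
  after event 4 (t=25: INC q by 5): {p=-19, q=5, r=31}
  after event 5 (t=28: DEL r): {p=-19, q=5}
  after event 6 (t=29: DEL q): {p=-19}
  after event 7 (t=36: SET q = 5): {p=-19, q=5}
  after event 8 (t=41: SET q = 18): {p=-19, q=18}
  after event 9 (t=45: SET q = 14): {p=-19, q=14}

Answer: {p=-19, q=14}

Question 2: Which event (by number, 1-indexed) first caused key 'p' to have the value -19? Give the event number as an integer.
Looking for first event where p becomes -19:
  event 1: p = -11
  event 2: p -11 -> -19  <-- first match

Answer: 2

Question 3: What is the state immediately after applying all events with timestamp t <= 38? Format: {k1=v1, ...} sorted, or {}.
Apply events with t <= 38 (7 events):
  after event 1 (t=1: DEC p by 11): {p=-11}
  after event 2 (t=9: DEC p by 8): {p=-19}
  after event 3 (t=16: SET r = 31): {p=-19, r=31}
  after event 4 (t=25: INC q by 5): {p=-19, q=5, r=31}
  after event 5 (t=28: DEL r): {p=-19, q=5}
  after event 6 (t=29: DEL q): {p=-19}
  after event 7 (t=36: SET q = 5): {p=-19, q=5}

Answer: {p=-19, q=5}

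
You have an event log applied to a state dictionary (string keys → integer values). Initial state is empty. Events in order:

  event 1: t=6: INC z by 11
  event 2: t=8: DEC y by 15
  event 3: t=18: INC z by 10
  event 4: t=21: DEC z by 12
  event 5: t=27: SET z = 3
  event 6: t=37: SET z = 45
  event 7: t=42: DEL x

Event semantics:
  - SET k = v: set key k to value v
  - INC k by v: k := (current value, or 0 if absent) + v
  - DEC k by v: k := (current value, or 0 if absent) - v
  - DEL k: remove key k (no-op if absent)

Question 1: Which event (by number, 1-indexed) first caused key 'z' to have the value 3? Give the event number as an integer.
Looking for first event where z becomes 3:
  event 1: z = 11
  event 2: z = 11
  event 3: z = 21
  event 4: z = 9
  event 5: z 9 -> 3  <-- first match

Answer: 5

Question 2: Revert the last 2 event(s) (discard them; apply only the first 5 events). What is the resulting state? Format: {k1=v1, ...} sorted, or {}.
Keep first 5 events (discard last 2):
  after event 1 (t=6: INC z by 11): {z=11}
  after event 2 (t=8: DEC y by 15): {y=-15, z=11}
  after event 3 (t=18: INC z by 10): {y=-15, z=21}
  after event 4 (t=21: DEC z by 12): {y=-15, z=9}
  after event 5 (t=27: SET z = 3): {y=-15, z=3}

Answer: {y=-15, z=3}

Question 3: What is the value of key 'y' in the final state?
Track key 'y' through all 7 events:
  event 1 (t=6: INC z by 11): y unchanged
  event 2 (t=8: DEC y by 15): y (absent) -> -15
  event 3 (t=18: INC z by 10): y unchanged
  event 4 (t=21: DEC z by 12): y unchanged
  event 5 (t=27: SET z = 3): y unchanged
  event 6 (t=37: SET z = 45): y unchanged
  event 7 (t=42: DEL x): y unchanged
Final: y = -15

Answer: -15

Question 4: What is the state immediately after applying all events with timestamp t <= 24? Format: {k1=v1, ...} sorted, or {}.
Answer: {y=-15, z=9}

Derivation:
Apply events with t <= 24 (4 events):
  after event 1 (t=6: INC z by 11): {z=11}
  after event 2 (t=8: DEC y by 15): {y=-15, z=11}
  after event 3 (t=18: INC z by 10): {y=-15, z=21}
  after event 4 (t=21: DEC z by 12): {y=-15, z=9}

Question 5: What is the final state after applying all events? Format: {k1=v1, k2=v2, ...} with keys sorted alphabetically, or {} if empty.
  after event 1 (t=6: INC z by 11): {z=11}
  after event 2 (t=8: DEC y by 15): {y=-15, z=11}
  after event 3 (t=18: INC z by 10): {y=-15, z=21}
  after event 4 (t=21: DEC z by 12): {y=-15, z=9}
  after event 5 (t=27: SET z = 3): {y=-15, z=3}
  after event 6 (t=37: SET z = 45): {y=-15, z=45}
  after event 7 (t=42: DEL x): {y=-15, z=45}

Answer: {y=-15, z=45}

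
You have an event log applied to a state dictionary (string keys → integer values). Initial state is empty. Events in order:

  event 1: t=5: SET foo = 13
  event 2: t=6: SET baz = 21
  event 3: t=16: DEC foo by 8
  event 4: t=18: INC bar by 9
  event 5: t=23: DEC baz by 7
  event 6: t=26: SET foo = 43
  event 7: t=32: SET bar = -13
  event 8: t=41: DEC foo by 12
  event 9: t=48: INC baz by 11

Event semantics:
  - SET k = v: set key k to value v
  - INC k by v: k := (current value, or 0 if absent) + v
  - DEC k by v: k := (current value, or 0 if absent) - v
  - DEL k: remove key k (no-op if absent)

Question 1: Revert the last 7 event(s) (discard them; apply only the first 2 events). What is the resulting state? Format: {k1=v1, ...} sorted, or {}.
Answer: {baz=21, foo=13}

Derivation:
Keep first 2 events (discard last 7):
  after event 1 (t=5: SET foo = 13): {foo=13}
  after event 2 (t=6: SET baz = 21): {baz=21, foo=13}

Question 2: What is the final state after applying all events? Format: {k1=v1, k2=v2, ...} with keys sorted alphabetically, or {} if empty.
Answer: {bar=-13, baz=25, foo=31}

Derivation:
  after event 1 (t=5: SET foo = 13): {foo=13}
  after event 2 (t=6: SET baz = 21): {baz=21, foo=13}
  after event 3 (t=16: DEC foo by 8): {baz=21, foo=5}
  after event 4 (t=18: INC bar by 9): {bar=9, baz=21, foo=5}
  after event 5 (t=23: DEC baz by 7): {bar=9, baz=14, foo=5}
  after event 6 (t=26: SET foo = 43): {bar=9, baz=14, foo=43}
  after event 7 (t=32: SET bar = -13): {bar=-13, baz=14, foo=43}
  after event 8 (t=41: DEC foo by 12): {bar=-13, baz=14, foo=31}
  after event 9 (t=48: INC baz by 11): {bar=-13, baz=25, foo=31}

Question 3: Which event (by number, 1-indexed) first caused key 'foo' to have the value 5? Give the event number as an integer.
Answer: 3

Derivation:
Looking for first event where foo becomes 5:
  event 1: foo = 13
  event 2: foo = 13
  event 3: foo 13 -> 5  <-- first match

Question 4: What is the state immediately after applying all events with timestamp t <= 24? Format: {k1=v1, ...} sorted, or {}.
Answer: {bar=9, baz=14, foo=5}

Derivation:
Apply events with t <= 24 (5 events):
  after event 1 (t=5: SET foo = 13): {foo=13}
  after event 2 (t=6: SET baz = 21): {baz=21, foo=13}
  after event 3 (t=16: DEC foo by 8): {baz=21, foo=5}
  after event 4 (t=18: INC bar by 9): {bar=9, baz=21, foo=5}
  after event 5 (t=23: DEC baz by 7): {bar=9, baz=14, foo=5}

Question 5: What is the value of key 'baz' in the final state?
Answer: 25

Derivation:
Track key 'baz' through all 9 events:
  event 1 (t=5: SET foo = 13): baz unchanged
  event 2 (t=6: SET baz = 21): baz (absent) -> 21
  event 3 (t=16: DEC foo by 8): baz unchanged
  event 4 (t=18: INC bar by 9): baz unchanged
  event 5 (t=23: DEC baz by 7): baz 21 -> 14
  event 6 (t=26: SET foo = 43): baz unchanged
  event 7 (t=32: SET bar = -13): baz unchanged
  event 8 (t=41: DEC foo by 12): baz unchanged
  event 9 (t=48: INC baz by 11): baz 14 -> 25
Final: baz = 25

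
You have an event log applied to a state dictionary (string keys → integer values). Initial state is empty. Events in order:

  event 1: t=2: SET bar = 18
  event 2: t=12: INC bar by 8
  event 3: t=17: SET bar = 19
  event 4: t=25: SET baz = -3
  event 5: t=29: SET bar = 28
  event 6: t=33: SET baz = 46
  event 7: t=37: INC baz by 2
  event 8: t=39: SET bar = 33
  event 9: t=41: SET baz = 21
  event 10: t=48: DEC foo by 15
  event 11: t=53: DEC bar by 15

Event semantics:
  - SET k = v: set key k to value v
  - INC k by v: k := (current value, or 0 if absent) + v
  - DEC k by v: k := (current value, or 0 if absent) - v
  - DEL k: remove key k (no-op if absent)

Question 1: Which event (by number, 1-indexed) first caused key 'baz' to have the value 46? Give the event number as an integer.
Answer: 6

Derivation:
Looking for first event where baz becomes 46:
  event 4: baz = -3
  event 5: baz = -3
  event 6: baz -3 -> 46  <-- first match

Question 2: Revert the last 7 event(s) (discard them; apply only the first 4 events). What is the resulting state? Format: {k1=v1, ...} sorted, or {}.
Keep first 4 events (discard last 7):
  after event 1 (t=2: SET bar = 18): {bar=18}
  after event 2 (t=12: INC bar by 8): {bar=26}
  after event 3 (t=17: SET bar = 19): {bar=19}
  after event 4 (t=25: SET baz = -3): {bar=19, baz=-3}

Answer: {bar=19, baz=-3}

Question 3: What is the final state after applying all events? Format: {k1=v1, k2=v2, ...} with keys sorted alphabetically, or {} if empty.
Answer: {bar=18, baz=21, foo=-15}

Derivation:
  after event 1 (t=2: SET bar = 18): {bar=18}
  after event 2 (t=12: INC bar by 8): {bar=26}
  after event 3 (t=17: SET bar = 19): {bar=19}
  after event 4 (t=25: SET baz = -3): {bar=19, baz=-3}
  after event 5 (t=29: SET bar = 28): {bar=28, baz=-3}
  after event 6 (t=33: SET baz = 46): {bar=28, baz=46}
  after event 7 (t=37: INC baz by 2): {bar=28, baz=48}
  after event 8 (t=39: SET bar = 33): {bar=33, baz=48}
  after event 9 (t=41: SET baz = 21): {bar=33, baz=21}
  after event 10 (t=48: DEC foo by 15): {bar=33, baz=21, foo=-15}
  after event 11 (t=53: DEC bar by 15): {bar=18, baz=21, foo=-15}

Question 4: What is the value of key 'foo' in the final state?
Answer: -15

Derivation:
Track key 'foo' through all 11 events:
  event 1 (t=2: SET bar = 18): foo unchanged
  event 2 (t=12: INC bar by 8): foo unchanged
  event 3 (t=17: SET bar = 19): foo unchanged
  event 4 (t=25: SET baz = -3): foo unchanged
  event 5 (t=29: SET bar = 28): foo unchanged
  event 6 (t=33: SET baz = 46): foo unchanged
  event 7 (t=37: INC baz by 2): foo unchanged
  event 8 (t=39: SET bar = 33): foo unchanged
  event 9 (t=41: SET baz = 21): foo unchanged
  event 10 (t=48: DEC foo by 15): foo (absent) -> -15
  event 11 (t=53: DEC bar by 15): foo unchanged
Final: foo = -15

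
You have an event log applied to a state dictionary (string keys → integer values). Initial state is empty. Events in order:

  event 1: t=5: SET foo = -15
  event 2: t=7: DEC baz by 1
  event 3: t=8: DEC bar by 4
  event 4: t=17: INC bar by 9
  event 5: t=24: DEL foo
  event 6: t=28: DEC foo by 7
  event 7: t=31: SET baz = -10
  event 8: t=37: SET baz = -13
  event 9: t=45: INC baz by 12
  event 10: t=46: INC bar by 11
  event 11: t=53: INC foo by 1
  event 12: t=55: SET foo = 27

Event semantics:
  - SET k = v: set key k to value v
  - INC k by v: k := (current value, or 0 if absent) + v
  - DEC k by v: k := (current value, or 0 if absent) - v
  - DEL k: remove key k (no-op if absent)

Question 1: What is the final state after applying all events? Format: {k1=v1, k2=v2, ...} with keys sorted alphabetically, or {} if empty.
Answer: {bar=16, baz=-1, foo=27}

Derivation:
  after event 1 (t=5: SET foo = -15): {foo=-15}
  after event 2 (t=7: DEC baz by 1): {baz=-1, foo=-15}
  after event 3 (t=8: DEC bar by 4): {bar=-4, baz=-1, foo=-15}
  after event 4 (t=17: INC bar by 9): {bar=5, baz=-1, foo=-15}
  after event 5 (t=24: DEL foo): {bar=5, baz=-1}
  after event 6 (t=28: DEC foo by 7): {bar=5, baz=-1, foo=-7}
  after event 7 (t=31: SET baz = -10): {bar=5, baz=-10, foo=-7}
  after event 8 (t=37: SET baz = -13): {bar=5, baz=-13, foo=-7}
  after event 9 (t=45: INC baz by 12): {bar=5, baz=-1, foo=-7}
  after event 10 (t=46: INC bar by 11): {bar=16, baz=-1, foo=-7}
  after event 11 (t=53: INC foo by 1): {bar=16, baz=-1, foo=-6}
  after event 12 (t=55: SET foo = 27): {bar=16, baz=-1, foo=27}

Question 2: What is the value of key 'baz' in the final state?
Answer: -1

Derivation:
Track key 'baz' through all 12 events:
  event 1 (t=5: SET foo = -15): baz unchanged
  event 2 (t=7: DEC baz by 1): baz (absent) -> -1
  event 3 (t=8: DEC bar by 4): baz unchanged
  event 4 (t=17: INC bar by 9): baz unchanged
  event 5 (t=24: DEL foo): baz unchanged
  event 6 (t=28: DEC foo by 7): baz unchanged
  event 7 (t=31: SET baz = -10): baz -1 -> -10
  event 8 (t=37: SET baz = -13): baz -10 -> -13
  event 9 (t=45: INC baz by 12): baz -13 -> -1
  event 10 (t=46: INC bar by 11): baz unchanged
  event 11 (t=53: INC foo by 1): baz unchanged
  event 12 (t=55: SET foo = 27): baz unchanged
Final: baz = -1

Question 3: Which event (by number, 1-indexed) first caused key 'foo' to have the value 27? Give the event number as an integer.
Answer: 12

Derivation:
Looking for first event where foo becomes 27:
  event 1: foo = -15
  event 2: foo = -15
  event 3: foo = -15
  event 4: foo = -15
  event 5: foo = (absent)
  event 6: foo = -7
  event 7: foo = -7
  event 8: foo = -7
  event 9: foo = -7
  event 10: foo = -7
  event 11: foo = -6
  event 12: foo -6 -> 27  <-- first match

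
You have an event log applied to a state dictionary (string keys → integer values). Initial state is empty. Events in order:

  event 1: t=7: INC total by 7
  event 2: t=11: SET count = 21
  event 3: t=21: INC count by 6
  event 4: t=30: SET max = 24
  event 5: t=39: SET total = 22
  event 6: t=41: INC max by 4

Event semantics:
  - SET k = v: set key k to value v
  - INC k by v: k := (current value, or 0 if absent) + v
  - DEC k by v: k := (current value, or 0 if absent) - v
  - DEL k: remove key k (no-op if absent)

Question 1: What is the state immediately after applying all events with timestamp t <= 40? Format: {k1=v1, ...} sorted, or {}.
Apply events with t <= 40 (5 events):
  after event 1 (t=7: INC total by 7): {total=7}
  after event 2 (t=11: SET count = 21): {count=21, total=7}
  after event 3 (t=21: INC count by 6): {count=27, total=7}
  after event 4 (t=30: SET max = 24): {count=27, max=24, total=7}
  after event 5 (t=39: SET total = 22): {count=27, max=24, total=22}

Answer: {count=27, max=24, total=22}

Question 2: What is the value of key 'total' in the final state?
Answer: 22

Derivation:
Track key 'total' through all 6 events:
  event 1 (t=7: INC total by 7): total (absent) -> 7
  event 2 (t=11: SET count = 21): total unchanged
  event 3 (t=21: INC count by 6): total unchanged
  event 4 (t=30: SET max = 24): total unchanged
  event 5 (t=39: SET total = 22): total 7 -> 22
  event 6 (t=41: INC max by 4): total unchanged
Final: total = 22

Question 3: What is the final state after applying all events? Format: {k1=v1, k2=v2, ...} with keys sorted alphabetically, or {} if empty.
  after event 1 (t=7: INC total by 7): {total=7}
  after event 2 (t=11: SET count = 21): {count=21, total=7}
  after event 3 (t=21: INC count by 6): {count=27, total=7}
  after event 4 (t=30: SET max = 24): {count=27, max=24, total=7}
  after event 5 (t=39: SET total = 22): {count=27, max=24, total=22}
  after event 6 (t=41: INC max by 4): {count=27, max=28, total=22}

Answer: {count=27, max=28, total=22}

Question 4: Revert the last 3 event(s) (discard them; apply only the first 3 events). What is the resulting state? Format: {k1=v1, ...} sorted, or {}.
Keep first 3 events (discard last 3):
  after event 1 (t=7: INC total by 7): {total=7}
  after event 2 (t=11: SET count = 21): {count=21, total=7}
  after event 3 (t=21: INC count by 6): {count=27, total=7}

Answer: {count=27, total=7}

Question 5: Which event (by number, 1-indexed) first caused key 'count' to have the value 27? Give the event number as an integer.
Looking for first event where count becomes 27:
  event 2: count = 21
  event 3: count 21 -> 27  <-- first match

Answer: 3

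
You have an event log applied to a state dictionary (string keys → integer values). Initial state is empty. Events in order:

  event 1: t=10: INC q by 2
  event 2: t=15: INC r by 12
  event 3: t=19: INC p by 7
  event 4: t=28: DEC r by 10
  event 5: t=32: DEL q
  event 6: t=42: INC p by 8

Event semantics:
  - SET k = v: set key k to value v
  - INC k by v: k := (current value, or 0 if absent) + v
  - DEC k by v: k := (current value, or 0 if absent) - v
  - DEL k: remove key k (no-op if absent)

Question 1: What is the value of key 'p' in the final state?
Answer: 15

Derivation:
Track key 'p' through all 6 events:
  event 1 (t=10: INC q by 2): p unchanged
  event 2 (t=15: INC r by 12): p unchanged
  event 3 (t=19: INC p by 7): p (absent) -> 7
  event 4 (t=28: DEC r by 10): p unchanged
  event 5 (t=32: DEL q): p unchanged
  event 6 (t=42: INC p by 8): p 7 -> 15
Final: p = 15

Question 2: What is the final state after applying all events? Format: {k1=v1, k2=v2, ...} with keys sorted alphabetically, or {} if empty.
  after event 1 (t=10: INC q by 2): {q=2}
  after event 2 (t=15: INC r by 12): {q=2, r=12}
  after event 3 (t=19: INC p by 7): {p=7, q=2, r=12}
  after event 4 (t=28: DEC r by 10): {p=7, q=2, r=2}
  after event 5 (t=32: DEL q): {p=7, r=2}
  after event 6 (t=42: INC p by 8): {p=15, r=2}

Answer: {p=15, r=2}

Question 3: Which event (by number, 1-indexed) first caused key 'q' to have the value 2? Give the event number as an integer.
Answer: 1

Derivation:
Looking for first event where q becomes 2:
  event 1: q (absent) -> 2  <-- first match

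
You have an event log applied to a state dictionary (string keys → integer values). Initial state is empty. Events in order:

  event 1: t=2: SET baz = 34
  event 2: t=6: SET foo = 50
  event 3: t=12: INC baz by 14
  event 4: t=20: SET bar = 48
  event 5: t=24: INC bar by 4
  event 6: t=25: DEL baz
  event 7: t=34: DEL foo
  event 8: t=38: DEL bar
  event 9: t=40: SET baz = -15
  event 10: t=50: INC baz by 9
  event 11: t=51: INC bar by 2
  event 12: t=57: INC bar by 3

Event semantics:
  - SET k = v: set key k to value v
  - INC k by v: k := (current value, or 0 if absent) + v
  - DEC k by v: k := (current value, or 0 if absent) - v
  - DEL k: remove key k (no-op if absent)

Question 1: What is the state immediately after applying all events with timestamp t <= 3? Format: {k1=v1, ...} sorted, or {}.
Answer: {baz=34}

Derivation:
Apply events with t <= 3 (1 events):
  after event 1 (t=2: SET baz = 34): {baz=34}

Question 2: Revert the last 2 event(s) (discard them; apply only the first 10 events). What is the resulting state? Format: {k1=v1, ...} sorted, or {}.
Answer: {baz=-6}

Derivation:
Keep first 10 events (discard last 2):
  after event 1 (t=2: SET baz = 34): {baz=34}
  after event 2 (t=6: SET foo = 50): {baz=34, foo=50}
  after event 3 (t=12: INC baz by 14): {baz=48, foo=50}
  after event 4 (t=20: SET bar = 48): {bar=48, baz=48, foo=50}
  after event 5 (t=24: INC bar by 4): {bar=52, baz=48, foo=50}
  after event 6 (t=25: DEL baz): {bar=52, foo=50}
  after event 7 (t=34: DEL foo): {bar=52}
  after event 8 (t=38: DEL bar): {}
  after event 9 (t=40: SET baz = -15): {baz=-15}
  after event 10 (t=50: INC baz by 9): {baz=-6}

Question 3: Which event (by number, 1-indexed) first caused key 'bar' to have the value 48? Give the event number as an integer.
Answer: 4

Derivation:
Looking for first event where bar becomes 48:
  event 4: bar (absent) -> 48  <-- first match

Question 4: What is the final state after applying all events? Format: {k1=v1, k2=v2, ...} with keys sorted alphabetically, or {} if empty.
  after event 1 (t=2: SET baz = 34): {baz=34}
  after event 2 (t=6: SET foo = 50): {baz=34, foo=50}
  after event 3 (t=12: INC baz by 14): {baz=48, foo=50}
  after event 4 (t=20: SET bar = 48): {bar=48, baz=48, foo=50}
  after event 5 (t=24: INC bar by 4): {bar=52, baz=48, foo=50}
  after event 6 (t=25: DEL baz): {bar=52, foo=50}
  after event 7 (t=34: DEL foo): {bar=52}
  after event 8 (t=38: DEL bar): {}
  after event 9 (t=40: SET baz = -15): {baz=-15}
  after event 10 (t=50: INC baz by 9): {baz=-6}
  after event 11 (t=51: INC bar by 2): {bar=2, baz=-6}
  after event 12 (t=57: INC bar by 3): {bar=5, baz=-6}

Answer: {bar=5, baz=-6}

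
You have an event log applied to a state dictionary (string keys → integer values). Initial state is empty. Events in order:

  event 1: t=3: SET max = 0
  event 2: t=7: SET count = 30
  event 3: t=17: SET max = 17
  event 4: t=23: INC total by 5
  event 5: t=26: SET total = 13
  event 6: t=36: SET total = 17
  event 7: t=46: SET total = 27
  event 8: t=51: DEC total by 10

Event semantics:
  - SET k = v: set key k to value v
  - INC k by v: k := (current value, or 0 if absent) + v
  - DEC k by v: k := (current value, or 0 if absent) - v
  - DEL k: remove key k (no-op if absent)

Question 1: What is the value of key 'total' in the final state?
Answer: 17

Derivation:
Track key 'total' through all 8 events:
  event 1 (t=3: SET max = 0): total unchanged
  event 2 (t=7: SET count = 30): total unchanged
  event 3 (t=17: SET max = 17): total unchanged
  event 4 (t=23: INC total by 5): total (absent) -> 5
  event 5 (t=26: SET total = 13): total 5 -> 13
  event 6 (t=36: SET total = 17): total 13 -> 17
  event 7 (t=46: SET total = 27): total 17 -> 27
  event 8 (t=51: DEC total by 10): total 27 -> 17
Final: total = 17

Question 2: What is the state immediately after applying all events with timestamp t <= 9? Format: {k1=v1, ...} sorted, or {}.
Answer: {count=30, max=0}

Derivation:
Apply events with t <= 9 (2 events):
  after event 1 (t=3: SET max = 0): {max=0}
  after event 2 (t=7: SET count = 30): {count=30, max=0}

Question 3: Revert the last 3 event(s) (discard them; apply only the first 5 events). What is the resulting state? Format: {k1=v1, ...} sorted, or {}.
Keep first 5 events (discard last 3):
  after event 1 (t=3: SET max = 0): {max=0}
  after event 2 (t=7: SET count = 30): {count=30, max=0}
  after event 3 (t=17: SET max = 17): {count=30, max=17}
  after event 4 (t=23: INC total by 5): {count=30, max=17, total=5}
  after event 5 (t=26: SET total = 13): {count=30, max=17, total=13}

Answer: {count=30, max=17, total=13}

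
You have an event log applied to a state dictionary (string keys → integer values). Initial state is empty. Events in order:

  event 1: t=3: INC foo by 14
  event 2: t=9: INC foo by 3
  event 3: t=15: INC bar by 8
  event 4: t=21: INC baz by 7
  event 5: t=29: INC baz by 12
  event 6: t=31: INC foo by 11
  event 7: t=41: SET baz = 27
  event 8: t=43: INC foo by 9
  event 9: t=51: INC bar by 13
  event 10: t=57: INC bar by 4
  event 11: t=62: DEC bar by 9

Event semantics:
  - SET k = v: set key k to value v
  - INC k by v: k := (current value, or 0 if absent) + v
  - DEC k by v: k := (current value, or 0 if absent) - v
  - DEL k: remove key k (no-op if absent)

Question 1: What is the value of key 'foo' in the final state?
Track key 'foo' through all 11 events:
  event 1 (t=3: INC foo by 14): foo (absent) -> 14
  event 2 (t=9: INC foo by 3): foo 14 -> 17
  event 3 (t=15: INC bar by 8): foo unchanged
  event 4 (t=21: INC baz by 7): foo unchanged
  event 5 (t=29: INC baz by 12): foo unchanged
  event 6 (t=31: INC foo by 11): foo 17 -> 28
  event 7 (t=41: SET baz = 27): foo unchanged
  event 8 (t=43: INC foo by 9): foo 28 -> 37
  event 9 (t=51: INC bar by 13): foo unchanged
  event 10 (t=57: INC bar by 4): foo unchanged
  event 11 (t=62: DEC bar by 9): foo unchanged
Final: foo = 37

Answer: 37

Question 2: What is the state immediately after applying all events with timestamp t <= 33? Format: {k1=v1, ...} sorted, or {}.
Apply events with t <= 33 (6 events):
  after event 1 (t=3: INC foo by 14): {foo=14}
  after event 2 (t=9: INC foo by 3): {foo=17}
  after event 3 (t=15: INC bar by 8): {bar=8, foo=17}
  after event 4 (t=21: INC baz by 7): {bar=8, baz=7, foo=17}
  after event 5 (t=29: INC baz by 12): {bar=8, baz=19, foo=17}
  after event 6 (t=31: INC foo by 11): {bar=8, baz=19, foo=28}

Answer: {bar=8, baz=19, foo=28}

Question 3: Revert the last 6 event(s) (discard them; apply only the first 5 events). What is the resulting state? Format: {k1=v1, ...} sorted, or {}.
Keep first 5 events (discard last 6):
  after event 1 (t=3: INC foo by 14): {foo=14}
  after event 2 (t=9: INC foo by 3): {foo=17}
  after event 3 (t=15: INC bar by 8): {bar=8, foo=17}
  after event 4 (t=21: INC baz by 7): {bar=8, baz=7, foo=17}
  after event 5 (t=29: INC baz by 12): {bar=8, baz=19, foo=17}

Answer: {bar=8, baz=19, foo=17}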